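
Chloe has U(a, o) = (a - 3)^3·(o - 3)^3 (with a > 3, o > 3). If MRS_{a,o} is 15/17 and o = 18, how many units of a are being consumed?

MU_a = 3·(a−3)^2·(o−3)^3, MU_o = 3·(a−3)^3·(o−3)^2.
MRS = (o−3)/(a−3).
Substitute o = 18: MRS = 15/(a − 3). Setting this equal to 15/17 gives a − 3 = 15/(15/17) = 17, so a = 20.

a = 20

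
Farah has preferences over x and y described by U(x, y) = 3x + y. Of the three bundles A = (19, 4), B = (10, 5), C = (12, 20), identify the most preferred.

Evaluate utility at each bundle:
U(A) = 61.
U(B) = 35.
U(C) = 56.
Highest utility is A, so A ≻ C ≻ B.

Bundle A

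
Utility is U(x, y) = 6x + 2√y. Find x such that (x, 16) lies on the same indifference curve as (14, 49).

x = 15

U(14, 49) = 98.
Set U(x, 16) = 98 and solve.
With y = 16: √16 = 4, so 6x = 98 − 2·4 = 90 and x = 15.
Check: U(15, 16) = 98.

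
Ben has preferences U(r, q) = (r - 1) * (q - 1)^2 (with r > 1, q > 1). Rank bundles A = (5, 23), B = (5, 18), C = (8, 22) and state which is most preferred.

Evaluate utility at each bundle:
U(A) = 1936.
U(B) = 1156.
U(C) = 3087.
Highest utility is C, so C ≻ A ≻ B.

Bundle C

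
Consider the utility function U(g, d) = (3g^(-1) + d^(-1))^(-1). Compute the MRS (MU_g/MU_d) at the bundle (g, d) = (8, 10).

For CES with ρ = -1, MRS = (3/1)·(d/g)^2.
At (8, 10): MRS = 75/16.
So at (8, 10) the consumer would give up 75/16 units of d for one more unit of g.

MRS = 75/16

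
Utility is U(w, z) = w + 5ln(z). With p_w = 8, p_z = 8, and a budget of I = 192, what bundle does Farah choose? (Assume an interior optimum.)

w* = 19, z* = 5

MU_w = 1, MU_z = 5/z.
MRS = 1 ÷ (5/z).
Tangency: set MRS = p_w/p_z = 8/8 = 1.
MRS depends only on z: 0.2·z = 1 ⇒ z* = 1/0.2 = 5.
From the budget, 8·w = 192 − 8·5 = 152, so w* = 19.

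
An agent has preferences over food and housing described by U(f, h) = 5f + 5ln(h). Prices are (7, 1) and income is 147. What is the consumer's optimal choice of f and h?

MU_f = 5, MU_h = 5/h.
MRS = 5 ÷ (5/h).
Tangency: set MRS = p_f/p_h = 7/1 = 7.
MRS depends only on h: h = 7 ⇒ h* = 7.
From the budget, 7·f = 147 − 1·7 = 140, so f* = 20.

f* = 20, h* = 7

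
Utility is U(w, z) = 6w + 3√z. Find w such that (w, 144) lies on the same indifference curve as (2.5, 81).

w = 1

U(2.5, 81) = 42.
Set U(w, 144) = 42 and solve.
With z = 144: √144 = 12, so 6w = 42 − 3·12 = 6 and w = 1.
Check: U(1, 144) = 42.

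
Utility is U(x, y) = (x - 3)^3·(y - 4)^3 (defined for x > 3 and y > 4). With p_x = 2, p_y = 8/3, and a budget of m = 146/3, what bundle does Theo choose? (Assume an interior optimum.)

x* = 11, y* = 10

MU_x = 3·(x−3)^2·(y−4)^3, MU_y = 3·(x−3)^3·(y−4)^2.
MRS = (y−4)/(x−3).
Tangency: set MRS = p_x/p_y = 2/(8/3) = 0.75.
So (y − 4)/(x − 3) = 0.75, i.e. (y − 4) = 0.75·(x − 3).
Rewrite the budget in excess-of-subsistence terms: 2·(x − 3) + (8/3)·(y − 4) = 146/3 − 2·3 − (8/3)·4 = 32.
Substituting, 4·(x − 3) = 32, so x − 3 = 8 and x* = 11.
Then y − 4 = 0.75·8 = 6, so y* = 10.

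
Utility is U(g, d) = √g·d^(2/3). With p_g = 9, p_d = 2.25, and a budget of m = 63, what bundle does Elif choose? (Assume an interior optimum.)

MU_g = 0.5·g^(-0.5)·d^(2/3) and MU_d = 2/3·√g·d^(-1/3).
MRS = MU_g/MU_d = (0.75)·d/g.
Tangency: set MRS = p_g/p_d = 9/2.25 = 4.
So (0.75)·d/g = 4, i.e. d = (16/3)·g.
Substitute into the budget 9·g + 2.25·d = 63: 21·g = 63, so g* = 3.
Then d* = (16/3)·3 = 16.

g* = 3, d* = 16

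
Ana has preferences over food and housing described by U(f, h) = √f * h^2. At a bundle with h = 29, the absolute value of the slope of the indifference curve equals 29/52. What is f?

MU_f = 0.5·f^(-0.5)·h^2 and MU_h = 2·√f·h.
MRS = MU_f/MU_h = (0.25)·h/f.
Substitute h = 29: MRS = 7.25/f. Setting 7.25/f = 29/52 gives f = 7.25/(29/52) = 13.

f = 13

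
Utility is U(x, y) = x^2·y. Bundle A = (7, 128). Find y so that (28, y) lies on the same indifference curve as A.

U(7, 128) = 6272.
Set U(28, y) = 6272 and solve.
With x = 28: 28^2 = 784, so y = 6272/784 = 8.
Check: U(28, 8) = 6272.

y = 8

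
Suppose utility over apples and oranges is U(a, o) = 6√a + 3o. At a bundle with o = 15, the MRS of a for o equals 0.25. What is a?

MU_a = 6/(2√a), MU_o = 3.
MRS = 6/(2√a) ÷ 3.
MRS depends only on a: 1/√a = 0.25 ⇒ √a = 1/0.25 = 4 ⇒ a = 16.

a = 16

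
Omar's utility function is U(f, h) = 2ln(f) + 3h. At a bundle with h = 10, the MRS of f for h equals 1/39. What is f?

MU_f = 2/f, MU_h = 3.
MRS = 2/f ÷ 3.
MRS depends only on f: (2/3)/f = 1/39 ⇒ f = (2/3)/(1/39) = 26.

f = 26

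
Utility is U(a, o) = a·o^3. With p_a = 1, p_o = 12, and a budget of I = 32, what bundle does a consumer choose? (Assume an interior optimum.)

a* = 8, o* = 2

MU_a = o^3 and MU_o = 3·a·o^2.
MRS = MU_a/MU_o = (1/3)·o/a.
Tangency: set MRS = p_a/p_o = 1/12.
So (1/3)·o/a = 1/12, i.e. o = 0.25·a.
Substitute into the budget 1·a + 12·o = 32: 4·a = 32, so a* = 8.
Then o* = 0.25·8 = 2.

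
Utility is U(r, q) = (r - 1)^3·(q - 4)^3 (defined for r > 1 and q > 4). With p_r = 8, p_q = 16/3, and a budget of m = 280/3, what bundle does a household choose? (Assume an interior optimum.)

r* = 5, q* = 10

MU_r = 3·(r−1)^2·(q−4)^3, MU_q = 3·(r−1)^3·(q−4)^2.
MRS = (q−4)/(r−1).
Tangency: set MRS = p_r/p_q = 8/(16/3) = 1.5.
So (q − 4)/(r − 1) = 1.5, i.e. (q − 4) = 1.5·(r − 1).
Rewrite the budget in excess-of-subsistence terms: 8·(r − 1) + (16/3)·(q − 4) = 280/3 − 8·1 − (16/3)·4 = 64.
Substituting, 16·(r − 1) = 64, so r − 1 = 4 and r* = 5.
Then q − 4 = 1.5·4 = 6, so q* = 10.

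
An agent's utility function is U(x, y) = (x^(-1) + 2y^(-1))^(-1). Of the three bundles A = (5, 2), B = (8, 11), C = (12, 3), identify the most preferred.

Bundle B

Evaluate utility at each bundle:
U(A) = 0.833.
U(B) = 3.259.
U(C) = 1.333.
Highest utility is B, so B ≻ C ≻ A.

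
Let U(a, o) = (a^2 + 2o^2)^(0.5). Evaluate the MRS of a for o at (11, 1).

MRS = 5.5

For CES with ρ = 2, MRS = (1/2)·(o/a)^(-1).
At (11, 1): MRS = 5.5.
That is, one extra unit of a is worth 5.5 units of o at the margin.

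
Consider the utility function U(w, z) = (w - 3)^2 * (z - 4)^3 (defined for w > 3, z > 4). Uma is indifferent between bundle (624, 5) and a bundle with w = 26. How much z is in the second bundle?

U(624, 5) = 385641.
Set U(26, z) = 385641 and solve.
With w = 26: (26 − 3)^2 = 529, so (z − 4)^3 = 385641/529 = 729.
Taking the cube root (with z > 4): z − 4 = 9, so z = 13.
Check: U(26, 13) = 385641.

z = 13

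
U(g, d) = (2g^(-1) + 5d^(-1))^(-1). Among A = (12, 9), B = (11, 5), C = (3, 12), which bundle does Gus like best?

Bundle A

Evaluate utility at each bundle:
U(A) = 1.385.
U(B) = 0.846.
U(C) = 0.923.
Highest utility is A, so A ≻ C ≻ B.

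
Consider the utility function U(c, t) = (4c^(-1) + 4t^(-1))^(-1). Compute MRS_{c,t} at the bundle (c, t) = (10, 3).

MRS = 9/100

For CES with ρ = -1, MRS = (t/c)^2.
At (10, 3): MRS = 9/100.
The indifference curve has slope −9/100 at this bundle.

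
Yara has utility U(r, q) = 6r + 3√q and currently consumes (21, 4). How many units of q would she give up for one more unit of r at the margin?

MU_r = 6, MU_q = 3/(2√q).
MRS = 6 ÷ (3/(2√q)).
At (21, 4): MRS = 8.
The indifference curve has slope −8 at this bundle.

MRS = 8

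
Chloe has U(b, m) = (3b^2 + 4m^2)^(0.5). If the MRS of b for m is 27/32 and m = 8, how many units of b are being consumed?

For CES with ρ = 2, MRS = (3/4)·(m/b)^(-1).
Setting (3/4)·(8/b)^(-1) = 27/32 gives (8/b)^(-1) = 1.125, so 8/b = 8/9 and b = 9.

b = 9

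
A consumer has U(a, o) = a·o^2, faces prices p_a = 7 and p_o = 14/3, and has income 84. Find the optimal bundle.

a* = 4, o* = 12

MU_a = o^2 and MU_o = 2·a·o.
MRS = MU_a/MU_o = (1/2)·o/a.
Tangency: set MRS = p_a/p_o = 7/(14/3) = 1.5.
So (1/2)·o/a = 1.5, i.e. o = 3·a.
Substitute into the budget 7·a + (14/3)·o = 84: 21·a = 84, so a* = 4.
Then o* = 3·4 = 12.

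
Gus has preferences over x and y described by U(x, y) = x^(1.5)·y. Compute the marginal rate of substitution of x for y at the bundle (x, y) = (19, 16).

MRS = 24/19

MU_x = 1.5·√x·y and MU_y = x^(1.5).
MRS = MU_x/MU_y = (1.5)·y/x.
At (19, 16): MRS = 24/19.
So at (19, 16) the consumer would give up 24/19 units of y for one more unit of x.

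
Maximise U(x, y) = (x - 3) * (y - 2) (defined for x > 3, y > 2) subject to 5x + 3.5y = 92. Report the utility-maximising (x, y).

x* = 10, y* = 12

MU_x = (y−2), MU_y = (x−3).
MRS = (y−2)/(x−3).
Tangency: set MRS = p_x/p_y = 5/3.5 = 10/7.
So (y − 2)/(x − 3) = 10/7, i.e. (y − 2) = (10/7)·(x − 3).
Rewrite the budget in excess-of-subsistence terms: 5·(x − 3) + 3.5·(y − 2) = 92 − 5·3 − 3.5·2 = 70.
Substituting, 10·(x − 3) = 70, so x − 3 = 7 and x* = 10.
Then y − 2 = (10/7)·7 = 10, so y* = 12.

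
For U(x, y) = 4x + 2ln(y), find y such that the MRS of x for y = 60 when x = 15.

MU_x = 4, MU_y = 2/y.
MRS = 4 ÷ (2/y).
MRS depends only on y: 2·y = 60 ⇒ y = 60/2 = 30.

y = 30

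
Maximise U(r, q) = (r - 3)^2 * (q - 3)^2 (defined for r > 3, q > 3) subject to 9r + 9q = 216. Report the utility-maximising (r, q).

MU_r = 2·(r−3)·(q−3)^2, MU_q = 2·(r−3)^2·(q−3).
MRS = (q−3)/(r−3).
Tangency: set MRS = p_r/p_q = 9/9 = 1.
So (q − 3)/(r − 3) = 1, i.e. (q − 3) = (r − 3).
Rewrite the budget in excess-of-subsistence terms: 9·(r − 3) + 9·(q − 3) = 216 − 9·3 − 9·3 = 162.
Substituting, 18·(r − 3) = 162, so r − 3 = 9 and r* = 12.
Then q − 3 = 9, so q* = 12.

r* = 12, q* = 12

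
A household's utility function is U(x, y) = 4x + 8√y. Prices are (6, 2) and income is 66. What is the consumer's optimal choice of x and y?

x* = 8, y* = 9

MU_x = 4, MU_y = 8/(2√y).
MRS = 4 ÷ (8/(2√y)).
Tangency: set MRS = p_x/p_y = 6/2 = 3.
MRS depends only on y: √y = 3 ⇒ √y = 3 ⇒ y* = 9.
From the budget, 6·x = 66 − 2·9 = 48, so x* = 8.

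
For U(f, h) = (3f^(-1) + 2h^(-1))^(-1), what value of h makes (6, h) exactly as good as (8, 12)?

U depends on (f, h) only through S = 3f^(-1) + 2h^(-1), so equal utility means equal S. At (8, 12): S = 13/24.
With f = 6: 3·6^(-1) = 0.5, so 2h^(-1) = 13/24 − 0.5 = 1/24, i.e. h^(-1) = 1/48.
Hence h = 1/(1/48) = 48.
Check: U(6, 48) = 1.8462.

h = 48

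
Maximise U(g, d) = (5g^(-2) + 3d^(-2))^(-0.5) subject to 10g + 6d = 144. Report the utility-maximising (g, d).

g* = 9, d* = 9

For CES with ρ = -2, MRS = (5/3)·(d/g)^3.
Tangency: set MRS = p_g/p_d = 10/6 = 5/3.
So (d/g)^3 = 1; taking the cube root, d/g = 1, i.e. d = g.
Substitute into the budget 10·g + 6·d = 144: 16·g = 144, so g* = 9 and d* = 9.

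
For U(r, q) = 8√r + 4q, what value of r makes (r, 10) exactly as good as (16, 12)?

r = 25

U(16, 12) = 80.
Set U(r, 10) = 80 and solve.
With q = 10: 8√r = 80 − 4·10 = 40, so √r = 5 and r = 25.
Check: U(25, 10) = 80.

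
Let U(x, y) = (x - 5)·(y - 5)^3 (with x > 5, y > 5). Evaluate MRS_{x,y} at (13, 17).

MU_x = (y−5)^3, MU_y = 3·(x−5)·(y−5)^2.
MRS = (1/3)·(y−5)/(x−5).
At (13, 17): MRS = 0.5.
The indifference curve has slope −0.5 at this bundle.

MRS = 0.5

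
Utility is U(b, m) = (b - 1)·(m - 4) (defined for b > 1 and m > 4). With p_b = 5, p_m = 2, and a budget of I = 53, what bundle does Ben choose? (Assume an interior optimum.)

b* = 5, m* = 14

MU_b = (m−4), MU_m = (b−1).
MRS = (m−4)/(b−1).
Tangency: set MRS = p_b/p_m = 5/2 = 2.5.
So (m − 4)/(b − 1) = 2.5, i.e. (m − 4) = 2.5·(b − 1).
Rewrite the budget in excess-of-subsistence terms: 5·(b − 1) + 2·(m − 4) = 53 − 5·1 − 2·4 = 40.
Substituting, 10·(b − 1) = 40, so b − 1 = 4 and b* = 5.
Then m − 4 = 2.5·4 = 10, so m* = 14.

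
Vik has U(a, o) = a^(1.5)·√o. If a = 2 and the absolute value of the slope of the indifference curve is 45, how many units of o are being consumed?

o = 30

MU_a = 1.5·√a·√o and MU_o = 0.5·a^(1.5)·o^(-0.5).
MRS = MU_a/MU_o = (3)·o/a.
Substitute a = 2: MRS = o/(2/3). Setting o/(2/3) = 45 gives o = 45·(2/3) = 30.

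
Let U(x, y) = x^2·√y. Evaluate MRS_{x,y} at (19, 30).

MRS = 120/19

MU_x = 2·x·√y and MU_y = 0.5·x^2·y^(-0.5).
MRS = MU_x/MU_y = (4)·y/x.
At (19, 30): MRS = 120/19.
The indifference curve has slope −120/19 at this bundle.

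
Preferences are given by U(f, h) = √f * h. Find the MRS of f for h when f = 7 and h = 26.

MRS = 13/7

MU_f = 0.5·f^(-0.5)·h and MU_h = √f.
MRS = MU_f/MU_h = (0.5)·h/f.
At (7, 26): MRS = 13/7.
So at (7, 26) the consumer would give up 13/7 units of h for one more unit of f.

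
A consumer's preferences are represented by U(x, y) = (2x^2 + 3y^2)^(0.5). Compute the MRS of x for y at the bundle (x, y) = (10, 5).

For CES with ρ = 2, MRS = (2/3)·(y/x)^(-1).
At (10, 5): MRS = 4/3.
The indifference curve has slope −4/3 at this bundle.

MRS = 4/3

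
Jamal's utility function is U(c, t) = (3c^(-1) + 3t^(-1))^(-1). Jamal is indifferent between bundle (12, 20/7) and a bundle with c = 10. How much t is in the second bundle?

t = 3

U depends on (c, t) only through S = 3c^(-1) + 3t^(-1), so equal utility means equal S. At (12, 20/7): S = 1.3.
With c = 10: 3·10^(-1) = 0.3, so 3t^(-1) = 1.3 − 0.3 = 1, i.e. t^(-1) = 1/3.
Hence t = 1/(1/3) = 3.
Check: U(10, 3) = 0.7692.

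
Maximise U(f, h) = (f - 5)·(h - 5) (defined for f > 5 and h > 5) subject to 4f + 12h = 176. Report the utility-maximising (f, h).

MU_f = (h−5), MU_h = (f−5).
MRS = (h−5)/(f−5).
Tangency: set MRS = p_f/p_h = 4/12 = 1/3.
So (h − 5)/(f − 5) = 1/3, i.e. (h − 5) = (1/3)·(f − 5).
Rewrite the budget in excess-of-subsistence terms: 4·(f − 5) + 12·(h − 5) = 176 − 4·5 − 12·5 = 96.
Substituting, 8·(f − 5) = 96, so f − 5 = 12 and f* = 17.
Then h − 5 = (1/3)·12 = 4, so h* = 9.

f* = 17, h* = 9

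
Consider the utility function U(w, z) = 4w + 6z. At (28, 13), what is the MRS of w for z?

MRS = 2/3

MU_w = 4, MU_z = 6, so MRS = 4/6 = 2/3 at every bundle.
At (28, 13): MRS = 2/3.
The indifference curve has slope −2/3 at this bundle.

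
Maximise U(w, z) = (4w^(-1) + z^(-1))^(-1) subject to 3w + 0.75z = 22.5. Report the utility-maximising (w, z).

For CES with ρ = -1, MRS = (4/1)·(z/w)^2.
Tangency: set MRS = p_w/p_z = 3/0.75 = 4.
So (z/w)^2 = 1; taking the square root, z/w = 1, i.e. z = w.
Substitute into the budget 3·w + 0.75·z = 22.5: 3.75·w = 22.5, so w* = 6 and z* = 6.

w* = 6, z* = 6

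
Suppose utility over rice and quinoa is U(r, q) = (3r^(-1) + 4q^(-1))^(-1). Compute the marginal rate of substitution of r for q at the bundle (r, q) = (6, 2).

MRS = 1/12

For CES with ρ = -1, MRS = (3/4)·(q/r)^2.
At (6, 2): MRS = 1/12.
That is, one extra unit of r is worth 1/12 units of q at the margin.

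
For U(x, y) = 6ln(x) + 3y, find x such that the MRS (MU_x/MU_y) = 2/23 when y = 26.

MU_x = 6/x, MU_y = 3.
MRS = 6/x ÷ 3.
MRS depends only on x: 2/x = 2/23 ⇒ x = 2/(2/23) = 23.

x = 23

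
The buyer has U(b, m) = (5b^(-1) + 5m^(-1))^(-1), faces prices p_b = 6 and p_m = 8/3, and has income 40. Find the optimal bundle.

b* = 4, m* = 6

For CES with ρ = -1, MRS = (m/b)^2.
Tangency: set MRS = p_b/p_m = 6/(8/3) = 2.25.
So (m/b)^2 = 2.25; taking the square root, m/b = 1.5, i.e. m = 1.5·b.
Substitute into the budget 6·b + (8/3)·m = 40: 10·b = 40, so b* = 4 and m* = 1.5·4 = 6.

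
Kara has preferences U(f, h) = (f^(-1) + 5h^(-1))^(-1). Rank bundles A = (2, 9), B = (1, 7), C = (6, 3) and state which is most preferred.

Evaluate utility at each bundle:
U(A) = 0.947.
U(B) = 0.583.
U(C) = 0.545.
Highest utility is A, so A ≻ B ≻ C.

Bundle A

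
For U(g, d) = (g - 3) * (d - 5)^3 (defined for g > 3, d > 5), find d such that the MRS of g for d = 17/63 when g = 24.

MU_g = (d−5)^3, MU_d = 3·(g−3)·(d−5)^2.
MRS = (1/3)·(d−5)/(g−3).
Substitute g = 24: MRS = (d − 5)/63. Setting this equal to 17/63 gives d − 5 = (17/63)·63 = 17, so d = 22.

d = 22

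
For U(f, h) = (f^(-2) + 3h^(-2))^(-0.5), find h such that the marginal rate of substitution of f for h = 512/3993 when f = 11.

h = 8

For CES with ρ = -2, MRS = (1/3)·(h/f)^3.
Setting (1/3)·(h/11)^3 = 512/3993 gives (h/11)^3 = 512/1331, so h/11 = 8/11 and h = 8.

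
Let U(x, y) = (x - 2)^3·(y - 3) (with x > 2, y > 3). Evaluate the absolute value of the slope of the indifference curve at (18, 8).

MRS = 15/16

MU_x = 3·(x−2)^2·(y−3), MU_y = (x−2)^3.
MRS = (3/1)·(y−3)/(x−2).
At (18, 8): MRS = 15/16.
So at (18, 8) the consumer would give up 15/16 units of y for one more unit of x.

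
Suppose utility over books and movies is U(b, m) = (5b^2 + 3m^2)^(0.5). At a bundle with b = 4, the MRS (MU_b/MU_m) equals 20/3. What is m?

m = 1

For CES with ρ = 2, MRS = (5/3)·(m/b)^(-1).
Setting (5/3)·(m/4)^(-1) = 20/3 gives (m/4)^(-1) = 4, so m/4 = 0.25 and m = 1.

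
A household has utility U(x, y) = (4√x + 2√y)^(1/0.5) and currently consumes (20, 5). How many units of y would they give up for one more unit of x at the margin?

MRS = 1

For CES with ρ = 0.5, MRS = (4/2)·√(y/x).
At (20, 5): MRS = 1.
The indifference curve has slope −1 at this bundle.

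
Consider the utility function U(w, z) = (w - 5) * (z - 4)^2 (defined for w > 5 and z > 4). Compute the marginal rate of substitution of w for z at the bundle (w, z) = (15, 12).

MU_w = (z−4)^2, MU_z = 2·(w−5)·(z−4).
MRS = (1/2)·(z−4)/(w−5).
At (15, 12): MRS = 0.4.
The indifference curve has slope −0.4 at this bundle.

MRS = 0.4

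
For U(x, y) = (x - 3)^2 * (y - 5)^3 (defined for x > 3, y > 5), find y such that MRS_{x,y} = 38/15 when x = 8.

y = 24

MU_x = 2·(x−3)·(y−5)^3, MU_y = 3·(x−3)^2·(y−5)^2.
MRS = (2/3)·(y−5)/(x−3).
Substitute x = 8: MRS = (y − 5)/7.5. Setting this equal to 38/15 gives y − 5 = (38/15)·7.5 = 19, so y = 24.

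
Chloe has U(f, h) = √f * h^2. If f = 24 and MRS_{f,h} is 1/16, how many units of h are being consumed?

MU_f = 0.5·f^(-0.5)·h^2 and MU_h = 2·√f·h.
MRS = MU_f/MU_h = (0.25)·h/f.
Substitute f = 24: MRS = h/96. Setting h/96 = 1/16 gives h = (1/16)·96 = 6.

h = 6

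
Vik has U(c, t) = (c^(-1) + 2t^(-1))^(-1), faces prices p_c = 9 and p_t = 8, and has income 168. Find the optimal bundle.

For CES with ρ = -1, MRS = (1/2)·(t/c)^2.
Tangency: set MRS = p_c/p_t = 9/8 = 1.125.
So (t/c)^2 = 2.25; taking the square root, t/c = 1.5, i.e. t = 1.5·c.
Substitute into the budget 9·c + 8·t = 168: 21·c = 168, so c* = 8 and t* = 1.5·8 = 12.

c* = 8, t* = 12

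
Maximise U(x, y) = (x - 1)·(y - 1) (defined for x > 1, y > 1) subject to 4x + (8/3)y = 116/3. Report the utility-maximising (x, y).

x* = 5, y* = 7

MU_x = (y−1), MU_y = (x−1).
MRS = (y−1)/(x−1).
Tangency: set MRS = p_x/p_y = 4/(8/3) = 1.5.
So (y − 1)/(x − 1) = 1.5, i.e. (y − 1) = 1.5·(x − 1).
Rewrite the budget in excess-of-subsistence terms: 4·(x − 1) + (8/3)·(y − 1) = 116/3 − 4·1 − (8/3)·1 = 32.
Substituting, 8·(x − 1) = 32, so x − 1 = 4 and x* = 5.
Then y − 1 = 1.5·4 = 6, so y* = 7.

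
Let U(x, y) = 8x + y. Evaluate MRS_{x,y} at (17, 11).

MU_x = 8, MU_y = 1, so MRS = 8/1 = 8 at every bundle.
At (17, 11): MRS = 8.
The indifference curve has slope −8 at this bundle.

MRS = 8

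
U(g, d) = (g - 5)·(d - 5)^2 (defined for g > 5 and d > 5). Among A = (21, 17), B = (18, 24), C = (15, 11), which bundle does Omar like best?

Evaluate utility at each bundle:
U(A) = 2304.
U(B) = 4693.
U(C) = 360.
Highest utility is B, so B ≻ A ≻ C.

Bundle B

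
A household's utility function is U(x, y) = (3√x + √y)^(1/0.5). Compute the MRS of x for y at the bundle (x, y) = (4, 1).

MRS = 1.5

For CES with ρ = 0.5, MRS = (3/1)·√(y/x).
At (4, 1): MRS = 1.5.
So at (4, 1) the consumer would give up 1.5 units of y for one more unit of x.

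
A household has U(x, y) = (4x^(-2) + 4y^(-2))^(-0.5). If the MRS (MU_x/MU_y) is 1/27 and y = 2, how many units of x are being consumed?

For CES with ρ = -2, MRS = (y/x)^3.
Setting (2/x)^3 = 1/27 gives 2/x = 1/3 and x = 6.

x = 6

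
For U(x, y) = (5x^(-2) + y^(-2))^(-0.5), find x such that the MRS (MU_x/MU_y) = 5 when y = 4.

For CES with ρ = -2, MRS = (5/1)·(y/x)^3.
Setting (5/1)·(4/x)^3 = 5 gives (4/x)^3 = 1, so 4/x = 1 and x = 4.

x = 4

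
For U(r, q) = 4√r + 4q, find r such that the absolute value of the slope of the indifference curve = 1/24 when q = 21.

r = 144

MU_r = 4/(2√r), MU_q = 4.
MRS = 4/(2√r) ÷ 4.
MRS depends only on r: 0.5/√r = 1/24 ⇒ √r = 0.5/(1/24) = 12 ⇒ r = 144.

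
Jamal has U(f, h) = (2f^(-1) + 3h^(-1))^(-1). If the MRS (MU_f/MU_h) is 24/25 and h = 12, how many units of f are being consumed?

For CES with ρ = -1, MRS = (2/3)·(h/f)^2.
Setting (2/3)·(12/f)^2 = 24/25 gives (12/f)^2 = 36/25, so 12/f = 1.2 and f = 10.

f = 10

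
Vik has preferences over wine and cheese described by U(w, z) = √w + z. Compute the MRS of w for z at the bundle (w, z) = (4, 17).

MU_w = 1/(2√w), MU_z = 1.
MRS = 1/(2√w) ÷ 1.
At (4, 17): MRS = 0.25.
The indifference curve has slope −0.25 at this bundle.

MRS = 0.25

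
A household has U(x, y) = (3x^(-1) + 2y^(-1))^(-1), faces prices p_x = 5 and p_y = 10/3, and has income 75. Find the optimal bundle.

x* = 9, y* = 9

For CES with ρ = -1, MRS = (3/2)·(y/x)^2.
Tangency: set MRS = p_x/p_y = 5/(10/3) = 1.5.
So (y/x)^2 = 1; taking the square root, y/x = 1, i.e. y = x.
Substitute into the budget 5·x + (10/3)·y = 75: (25/3)·x = 75, so x* = 9 and y* = 9.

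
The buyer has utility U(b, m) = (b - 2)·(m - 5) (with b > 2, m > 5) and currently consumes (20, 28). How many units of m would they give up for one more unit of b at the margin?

MU_b = (m−5), MU_m = (b−2).
MRS = (m−5)/(b−2).
At (20, 28): MRS = 23/18.
So at (20, 28) the consumer would give up 23/18 units of m for one more unit of b.

MRS = 23/18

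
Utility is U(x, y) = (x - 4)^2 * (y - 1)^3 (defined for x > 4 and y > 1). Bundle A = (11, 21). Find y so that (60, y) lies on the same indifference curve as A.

U(11, 21) = 392000.
Set U(60, y) = 392000 and solve.
With x = 60: (60 − 4)^2 = 3136, so (y − 1)^3 = 392000/3136 = 125.
Taking the cube root (with y > 1): y − 1 = 5, so y = 6.
Check: U(60, 6) = 392000.

y = 6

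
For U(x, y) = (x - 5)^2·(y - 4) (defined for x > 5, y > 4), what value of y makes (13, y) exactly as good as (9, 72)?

U(9, 72) = 1088.
Set U(13, y) = 1088 and solve.
With x = 13: (13 − 5)^2 = 64, so (y − 4) = 1088/64 = 17.
So y = 4 + 17 = 21.
Check: U(13, 21) = 1088.

y = 21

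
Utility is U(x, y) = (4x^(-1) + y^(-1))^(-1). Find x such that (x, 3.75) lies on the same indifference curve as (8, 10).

U depends on (x, y) only through S = 4x^(-1) + y^(-1), so equal utility means equal S. At (8, 10): S = 0.6.
With y = 3.75: 3.75^(-1) = 4/15, so 4x^(-1) = 0.6 − 4/15 = 1/3, i.e. x^(-1) = 1/12.
Hence x = 1/(1/12) = 12.
Check: U(12, 3.75) = 1.6667.

x = 12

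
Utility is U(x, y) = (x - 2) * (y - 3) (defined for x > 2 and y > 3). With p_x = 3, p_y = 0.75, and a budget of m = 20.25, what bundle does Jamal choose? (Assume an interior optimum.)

MU_x = (y−3), MU_y = (x−2).
MRS = (y−3)/(x−2).
Tangency: set MRS = p_x/p_y = 3/0.75 = 4.
So (y − 3)/(x − 2) = 4, i.e. (y − 3) = 4·(x − 2).
Rewrite the budget in excess-of-subsistence terms: 3·(x − 2) + 0.75·(y − 3) = 20.25 − 3·2 − 0.75·3 = 12.
Substituting, 6·(x − 2) = 12, so x − 2 = 2 and x* = 4.
Then y − 3 = 4·2 = 8, so y* = 11.

x* = 4, y* = 11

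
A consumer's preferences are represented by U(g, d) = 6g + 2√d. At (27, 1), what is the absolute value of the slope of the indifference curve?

MU_g = 6, MU_d = 2/(2√d).
MRS = 6 ÷ (2/(2√d)).
At (27, 1): MRS = 6.
That is, one extra unit of g is worth 6 units of d at the margin.

MRS = 6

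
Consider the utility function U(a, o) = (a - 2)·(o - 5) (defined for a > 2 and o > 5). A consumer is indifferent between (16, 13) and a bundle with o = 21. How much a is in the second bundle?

U(16, 13) = 112.
Set U(a, 21) = 112 and solve.
With o = 21: (21 − 5) = 16, so (a − 2) = 112/16 = 7.
So a = 2 + 7 = 9.
Check: U(9, 21) = 112.

a = 9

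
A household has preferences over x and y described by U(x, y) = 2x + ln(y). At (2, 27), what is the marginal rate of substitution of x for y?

MRS = 54

MU_x = 2, MU_y = 1/y.
MRS = 2 ÷ (1/y).
At (2, 27): MRS = 54.
So at (2, 27) the consumer would give up 54 units of y for one more unit of x.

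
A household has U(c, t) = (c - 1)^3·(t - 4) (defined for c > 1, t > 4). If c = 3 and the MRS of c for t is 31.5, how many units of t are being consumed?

MU_c = 3·(c−1)^2·(t−4), MU_t = (c−1)^3.
MRS = (3/1)·(t−4)/(c−1).
Substitute c = 3: MRS = (t − 4)/(2/3). Setting this equal to 31.5 gives t − 4 = 31.5·(2/3) = 21, so t = 25.

t = 25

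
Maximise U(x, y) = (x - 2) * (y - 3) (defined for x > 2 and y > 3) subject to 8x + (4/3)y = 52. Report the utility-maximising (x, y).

MU_x = (y−3), MU_y = (x−2).
MRS = (y−3)/(x−2).
Tangency: set MRS = p_x/p_y = 8/(4/3) = 6.
So (y − 3)/(x − 2) = 6, i.e. (y − 3) = 6·(x − 2).
Rewrite the budget in excess-of-subsistence terms: 8·(x − 2) + (4/3)·(y − 3) = 52 − 8·2 − (4/3)·3 = 32.
Substituting, 16·(x − 2) = 32, so x − 2 = 2 and x* = 4.
Then y − 3 = 6·2 = 12, so y* = 15.

x* = 4, y* = 15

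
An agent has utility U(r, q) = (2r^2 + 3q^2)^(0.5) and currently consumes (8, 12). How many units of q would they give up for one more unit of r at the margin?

MRS = 4/9

For CES with ρ = 2, MRS = (2/3)·(q/r)^(-1).
At (8, 12): MRS = 4/9.
The indifference curve has slope −4/9 at this bundle.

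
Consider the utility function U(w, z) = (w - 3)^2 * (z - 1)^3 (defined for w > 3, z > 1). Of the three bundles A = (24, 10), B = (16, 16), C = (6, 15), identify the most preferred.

Evaluate utility at each bundle:
U(A) = 321489.
U(B) = 570375.
U(C) = 24696.
Highest utility is B, so B ≻ A ≻ C.

Bundle B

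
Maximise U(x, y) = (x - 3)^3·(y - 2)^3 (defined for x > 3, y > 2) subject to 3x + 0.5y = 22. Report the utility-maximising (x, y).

MU_x = 3·(x−3)^2·(y−2)^3, MU_y = 3·(x−3)^3·(y−2)^2.
MRS = (y−2)/(x−3).
Tangency: set MRS = p_x/p_y = 3/0.5 = 6.
So (y − 2)/(x − 3) = 6, i.e. (y − 2) = 6·(x − 3).
Rewrite the budget in excess-of-subsistence terms: 3·(x − 3) + 0.5·(y − 2) = 22 − 3·3 − 0.5·2 = 12.
Substituting, 6·(x − 3) = 12, so x − 3 = 2 and x* = 5.
Then y − 2 = 6·2 = 12, so y* = 14.

x* = 5, y* = 14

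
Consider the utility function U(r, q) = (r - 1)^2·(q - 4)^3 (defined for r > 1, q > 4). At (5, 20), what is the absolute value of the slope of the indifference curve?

MRS = 8/3

MU_r = 2·(r−1)·(q−4)^3, MU_q = 3·(r−1)^2·(q−4)^2.
MRS = (2/3)·(q−4)/(r−1).
At (5, 20): MRS = 8/3.
The indifference curve has slope −8/3 at this bundle.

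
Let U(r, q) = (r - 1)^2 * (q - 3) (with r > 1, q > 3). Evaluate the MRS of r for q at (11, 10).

MU_r = 2·(r−1)·(q−3), MU_q = (r−1)^2.
MRS = (2/1)·(q−3)/(r−1).
At (11, 10): MRS = 1.4.
So at (11, 10) the consumer would give up 1.4 units of q for one more unit of r.

MRS = 1.4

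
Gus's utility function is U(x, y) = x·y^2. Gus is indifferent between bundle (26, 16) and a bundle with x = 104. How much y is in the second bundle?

y = 8

U(26, 16) = 6656.
Set U(104, y) = 6656 and solve.
With x = 104: y^2 = 6656/104 = 64; taking the square root, y = 8.
Check: U(104, 8) = 6656.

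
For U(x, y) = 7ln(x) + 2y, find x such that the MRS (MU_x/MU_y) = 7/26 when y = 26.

x = 13

MU_x = 7/x, MU_y = 2.
MRS = 7/x ÷ 2.
MRS depends only on x: 3.5/x = 7/26 ⇒ x = 3.5/(7/26) = 13.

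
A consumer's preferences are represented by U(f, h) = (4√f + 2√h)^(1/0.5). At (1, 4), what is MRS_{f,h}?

For CES with ρ = 0.5, MRS = (4/2)·√(h/f).
At (1, 4): MRS = 4.
That is, one extra unit of f is worth 4 units of h at the margin.

MRS = 4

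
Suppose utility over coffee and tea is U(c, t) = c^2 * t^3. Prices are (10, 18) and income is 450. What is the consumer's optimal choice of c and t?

MU_c = 2·c·t^3 and MU_t = 3·c^2·t^2.
MRS = MU_c/MU_t = (2/3)·t/c.
Tangency: set MRS = p_c/p_t = 10/18 = 5/9.
So (2/3)·t/c = 5/9, i.e. t = (5/6)·c.
Substitute into the budget 10·c + 18·t = 450: 25·c = 450, so c* = 18.
Then t* = (5/6)·18 = 15.

c* = 18, t* = 15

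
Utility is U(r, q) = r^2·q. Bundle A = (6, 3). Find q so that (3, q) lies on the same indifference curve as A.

q = 12

U(6, 3) = 108.
Set U(3, q) = 108 and solve.
With r = 3: 3^2 = 9, so q = 108/9 = 12.
Check: U(3, 12) = 108.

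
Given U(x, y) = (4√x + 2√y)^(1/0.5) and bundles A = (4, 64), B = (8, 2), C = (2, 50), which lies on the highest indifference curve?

Bundle A

Evaluate utility at each bundle:
U(A) = 576.000.
U(B) = 200.000.
U(C) = 392.000.
Highest utility is A, so A ≻ C ≻ B.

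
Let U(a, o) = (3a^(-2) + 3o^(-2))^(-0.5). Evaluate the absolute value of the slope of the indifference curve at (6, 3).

MRS = 0.125

For CES with ρ = -2, MRS = (o/a)^3.
At (6, 3): MRS = 0.125.
So at (6, 3) the consumer would give up 0.125 units of o for one more unit of a.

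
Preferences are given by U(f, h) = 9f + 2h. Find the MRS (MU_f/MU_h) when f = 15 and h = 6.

MU_f = 9, MU_h = 2, so MRS = 9/2 = 4.5 at every bundle.
At (15, 6): MRS = 4.5.
That is, one extra unit of f is worth 4.5 units of h at the margin.

MRS = 4.5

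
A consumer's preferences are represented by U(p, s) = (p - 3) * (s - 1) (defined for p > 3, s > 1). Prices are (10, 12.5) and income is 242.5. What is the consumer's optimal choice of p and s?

MU_p = (s−1), MU_s = (p−3).
MRS = (s−1)/(p−3).
Tangency: set MRS = p_p/p_s = 10/12.5 = 0.8.
So (s − 1)/(p − 3) = 0.8, i.e. (s − 1) = 0.8·(p − 3).
Rewrite the budget in excess-of-subsistence terms: 10·(p − 3) + 12.5·(s − 1) = 242.5 − 10·3 − 12.5·1 = 200.
Substituting, 20·(p − 3) = 200, so p − 3 = 10 and p* = 13.
Then s − 1 = 0.8·10 = 8, so s* = 9.

p* = 13, s* = 9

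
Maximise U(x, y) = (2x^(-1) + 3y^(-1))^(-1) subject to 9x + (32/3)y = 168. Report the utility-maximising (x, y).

x* = 8, y* = 9

For CES with ρ = -1, MRS = (2/3)·(y/x)^2.
Tangency: set MRS = p_x/p_y = 9/(32/3) = 27/32.
So (y/x)^2 = 81/64; taking the square root, y/x = 1.125, i.e. y = 1.125·x.
Substitute into the budget 9·x + (32/3)·y = 168: 21·x = 168, so x* = 8 and y* = 1.125·8 = 9.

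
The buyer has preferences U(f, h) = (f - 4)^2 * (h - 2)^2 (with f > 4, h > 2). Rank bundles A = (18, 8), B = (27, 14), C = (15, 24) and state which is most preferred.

Evaluate utility at each bundle:
U(A) = 7056.
U(B) = 76176.
U(C) = 58564.
Highest utility is B, so B ≻ C ≻ A.

Bundle B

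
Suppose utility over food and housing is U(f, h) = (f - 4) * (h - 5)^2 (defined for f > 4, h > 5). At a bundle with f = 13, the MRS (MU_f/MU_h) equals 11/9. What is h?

h = 27

MU_f = (h−5)^2, MU_h = 2·(f−4)·(h−5).
MRS = (1/2)·(h−5)/(f−4).
Substitute f = 13: MRS = (h − 5)/18. Setting this equal to 11/9 gives h − 5 = (11/9)·18 = 22, so h = 27.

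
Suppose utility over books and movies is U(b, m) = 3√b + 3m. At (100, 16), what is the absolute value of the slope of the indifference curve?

MRS = 0.05

MU_b = 3/(2√b), MU_m = 3.
MRS = 3/(2√b) ÷ 3.
At (100, 16): MRS = 0.05.
That is, one extra unit of b is worth 0.05 units of m at the margin.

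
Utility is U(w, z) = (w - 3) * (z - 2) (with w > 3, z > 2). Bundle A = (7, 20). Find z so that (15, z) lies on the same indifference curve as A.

z = 8

U(7, 20) = 72.
Set U(15, z) = 72 and solve.
With w = 15: (15 − 3) = 12, so (z − 2) = 72/12 = 6.
So z = 2 + 6 = 8.
Check: U(15, 8) = 72.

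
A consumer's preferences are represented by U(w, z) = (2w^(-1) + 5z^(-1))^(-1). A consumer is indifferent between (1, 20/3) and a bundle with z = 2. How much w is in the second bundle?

U depends on (w, z) only through S = 2w^(-1) + 5z^(-1), so equal utility means equal S. At (1, 20/3): S = 2.75.
With z = 2: 5·2^(-1) = 2.5, so 2w^(-1) = 2.75 − 2.5 = 0.25, i.e. w^(-1) = 0.125.
Hence w = 1/0.125 = 8.
Check: U(8, 2) = 0.3636.

w = 8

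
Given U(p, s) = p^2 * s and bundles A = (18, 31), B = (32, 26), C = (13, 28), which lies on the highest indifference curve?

Bundle B

Evaluate utility at each bundle:
U(A) = 10044.
U(B) = 26624.
U(C) = 4732.
Highest utility is B, so B ≻ A ≻ C.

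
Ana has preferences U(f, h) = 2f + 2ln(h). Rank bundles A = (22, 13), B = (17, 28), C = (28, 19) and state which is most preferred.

Bundle C

Evaluate utility at each bundle:
U(A) = 49.130.
U(B) = 40.664.
U(C) = 61.889.
Highest utility is C, so C ≻ A ≻ B.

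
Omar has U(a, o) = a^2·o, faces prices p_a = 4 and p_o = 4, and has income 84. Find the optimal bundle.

MU_a = 2·a·o and MU_o = a^2.
MRS = MU_a/MU_o = (2/1)·o/a.
Tangency: set MRS = p_a/p_o = 4/4 = 1.
So (2/1)·o/a = 1, i.e. o = 0.5·a.
Substitute into the budget 4·a + 4·o = 84: 6·a = 84, so a* = 14.
Then o* = 0.5·14 = 7.

a* = 14, o* = 7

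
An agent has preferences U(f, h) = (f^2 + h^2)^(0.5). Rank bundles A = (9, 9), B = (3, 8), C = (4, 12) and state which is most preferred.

Bundle A

Evaluate utility at each bundle:
U(A) = 12.728.
U(B) = 8.544.
U(C) = 12.649.
Highest utility is A, so A ≻ C ≻ B.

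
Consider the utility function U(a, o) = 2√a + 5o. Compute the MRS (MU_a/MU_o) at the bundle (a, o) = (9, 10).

MU_a = 2/(2√a), MU_o = 5.
MRS = 2/(2√a) ÷ 5.
At (9, 10): MRS = 1/15.
That is, one extra unit of a is worth 1/15 units of o at the margin.

MRS = 1/15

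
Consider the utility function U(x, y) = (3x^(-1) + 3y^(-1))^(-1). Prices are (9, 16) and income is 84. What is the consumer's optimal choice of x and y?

x* = 4, y* = 3

For CES with ρ = -1, MRS = (y/x)^2.
Tangency: set MRS = p_x/p_y = 9/16.
So (y/x)^2 = 9/16; taking the square root, y/x = 0.75, i.e. y = 0.75·x.
Substitute into the budget 9·x + 16·y = 84: 21·x = 84, so x* = 4 and y* = 0.75·4 = 3.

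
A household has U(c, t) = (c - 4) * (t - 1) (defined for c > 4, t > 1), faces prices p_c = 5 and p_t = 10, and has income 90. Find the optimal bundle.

c* = 10, t* = 4

MU_c = (t−1), MU_t = (c−4).
MRS = (t−1)/(c−4).
Tangency: set MRS = p_c/p_t = 5/10 = 0.5.
So (t − 1)/(c − 4) = 0.5, i.e. (t − 1) = 0.5·(c − 4).
Rewrite the budget in excess-of-subsistence terms: 5·(c − 4) + 10·(t − 1) = 90 − 5·4 − 10·1 = 60.
Substituting, 10·(c − 4) = 60, so c − 4 = 6 and c* = 10.
Then t − 1 = 0.5·6 = 3, so t* = 4.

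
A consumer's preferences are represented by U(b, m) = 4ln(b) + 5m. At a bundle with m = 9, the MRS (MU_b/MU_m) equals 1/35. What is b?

b = 28

MU_b = 4/b, MU_m = 5.
MRS = 4/b ÷ 5.
MRS depends only on b: 0.8/b = 1/35 ⇒ b = 0.8/(1/35) = 28.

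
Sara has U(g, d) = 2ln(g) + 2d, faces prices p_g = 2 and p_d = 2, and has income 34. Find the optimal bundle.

g* = 1, d* = 16

MU_g = 2/g, MU_d = 2.
MRS = 2/g ÷ 2.
Tangency: set MRS = p_g/p_d = 2/2 = 1.
MRS depends only on g: 1/g = 1 ⇒ g* = 1/1 = 1.
From the budget, 2·d = 34 − 2·1 = 32, so d* = 16.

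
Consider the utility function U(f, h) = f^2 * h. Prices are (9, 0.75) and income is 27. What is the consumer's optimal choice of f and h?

MU_f = 2·f·h and MU_h = f^2.
MRS = MU_f/MU_h = (2/1)·h/f.
Tangency: set MRS = p_f/p_h = 9/0.75 = 12.
So (2/1)·h/f = 12, i.e. h = 6·f.
Substitute into the budget 9·f + 0.75·h = 27: 13.5·f = 27, so f* = 2.
Then h* = 6·2 = 12.

f* = 2, h* = 12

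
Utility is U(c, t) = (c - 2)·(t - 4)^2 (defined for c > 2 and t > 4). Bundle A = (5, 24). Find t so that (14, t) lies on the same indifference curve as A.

U(5, 24) = 1200.
Set U(14, t) = 1200 and solve.
With c = 14: (14 − 2) = 12, so (t − 4)^2 = 1200/12 = 100.
Taking the square root (with t > 4): t − 4 = 10, so t = 14.
Check: U(14, 14) = 1200.

t = 14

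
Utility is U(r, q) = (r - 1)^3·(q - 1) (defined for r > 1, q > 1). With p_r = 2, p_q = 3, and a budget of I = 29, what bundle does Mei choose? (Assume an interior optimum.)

MU_r = 3·(r−1)^2·(q−1), MU_q = (r−1)^3.
MRS = (3/1)·(q−1)/(r−1).
Tangency: set MRS = p_r/p_q = 2/3.
So (3/1)·(q − 1)/(r − 1) = 2/3, i.e. (q − 1) = (2/9)·(r − 1).
Rewrite the budget in excess-of-subsistence terms: 2·(r − 1) + 3·(q − 1) = 29 − 2·1 − 3·1 = 24.
Substituting, (8/3)·(r − 1) = 24, so r − 1 = 9 and r* = 10.
Then q − 1 = (2/9)·9 = 2, so q* = 3.

r* = 10, q* = 3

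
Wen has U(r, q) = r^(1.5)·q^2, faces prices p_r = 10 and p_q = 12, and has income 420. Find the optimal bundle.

MU_r = 1.5·√r·q^2 and MU_q = 2·r^(1.5)·q.
MRS = MU_r/MU_q = (0.75)·q/r.
Tangency: set MRS = p_r/p_q = 10/12 = 5/6.
So (0.75)·q/r = 5/6, i.e. q = (10/9)·r.
Substitute into the budget 10·r + 12·q = 420: (70/3)·r = 420, so r* = 18.
Then q* = (10/9)·18 = 20.

r* = 18, q* = 20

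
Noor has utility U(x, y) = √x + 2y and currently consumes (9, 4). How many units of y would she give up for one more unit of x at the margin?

MRS = 1/12

MU_x = 1/(2√x), MU_y = 2.
MRS = 1/(2√x) ÷ 2.
At (9, 4): MRS = 1/12.
The indifference curve has slope −1/12 at this bundle.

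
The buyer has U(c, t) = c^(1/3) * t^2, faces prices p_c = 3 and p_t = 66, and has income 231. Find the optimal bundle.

MU_c = 1/3·c^(-2/3)·t^2 and MU_t = 2·c^(1/3)·t.
MRS = MU_c/MU_t = (1/6)·t/c.
Tangency: set MRS = p_c/p_t = 3/66 = 1/22.
So (1/6)·t/c = 1/22, i.e. t = (3/11)·c.
Substitute into the budget 3·c + 66·t = 231: 21·c = 231, so c* = 11.
Then t* = (3/11)·11 = 3.

c* = 11, t* = 3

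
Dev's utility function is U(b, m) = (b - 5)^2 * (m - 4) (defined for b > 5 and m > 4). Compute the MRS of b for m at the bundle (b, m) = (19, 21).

MRS = 17/7

MU_b = 2·(b−5)·(m−4), MU_m = (b−5)^2.
MRS = (2/1)·(m−4)/(b−5).
At (19, 21): MRS = 17/7.
That is, one extra unit of b is worth 17/7 units of m at the margin.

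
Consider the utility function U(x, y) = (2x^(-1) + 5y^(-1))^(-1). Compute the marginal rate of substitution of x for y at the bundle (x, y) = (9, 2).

For CES with ρ = -1, MRS = (2/5)·(y/x)^2.
At (9, 2): MRS = 8/405.
That is, one extra unit of x is worth 8/405 units of y at the margin.

MRS = 8/405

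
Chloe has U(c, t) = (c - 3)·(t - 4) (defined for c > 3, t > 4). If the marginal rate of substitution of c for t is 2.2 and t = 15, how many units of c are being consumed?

MU_c = (t−4), MU_t = (c−3).
MRS = (t−4)/(c−3).
Substitute t = 15: MRS = 11/(c − 3). Setting this equal to 2.2 gives c − 3 = 11/2.2 = 5, so c = 8.

c = 8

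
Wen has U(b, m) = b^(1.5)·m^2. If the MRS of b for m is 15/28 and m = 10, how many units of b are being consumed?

b = 14

MU_b = 1.5·√b·m^2 and MU_m = 2·b^(1.5)·m.
MRS = MU_b/MU_m = (0.75)·m/b.
Substitute m = 10: MRS = 7.5/b. Setting 7.5/b = 15/28 gives b = 7.5/(15/28) = 14.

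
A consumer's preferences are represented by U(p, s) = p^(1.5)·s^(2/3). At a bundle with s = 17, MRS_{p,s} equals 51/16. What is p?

MU_p = 1.5·√p·s^(2/3) and MU_s = 2/3·p^(1.5)·s^(-1/3).
MRS = MU_p/MU_s = (2.25)·s/p.
Substitute s = 17: MRS = 38.25/p. Setting 38.25/p = 51/16 gives p = 38.25/(51/16) = 12.

p = 12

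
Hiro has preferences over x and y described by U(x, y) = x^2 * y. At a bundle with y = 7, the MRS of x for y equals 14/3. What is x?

MU_x = 2·x·y and MU_y = x^2.
MRS = MU_x/MU_y = (2/1)·y/x.
Substitute y = 7: MRS = 14/x. Setting 14/x = 14/3 gives x = 14/(14/3) = 3.

x = 3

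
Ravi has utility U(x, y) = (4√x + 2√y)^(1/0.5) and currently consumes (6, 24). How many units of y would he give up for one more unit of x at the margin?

MRS = 4

For CES with ρ = 0.5, MRS = (4/2)·√(y/x).
At (6, 24): MRS = 4.
So at (6, 24) the consumer would give up 4 units of y for one more unit of x.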